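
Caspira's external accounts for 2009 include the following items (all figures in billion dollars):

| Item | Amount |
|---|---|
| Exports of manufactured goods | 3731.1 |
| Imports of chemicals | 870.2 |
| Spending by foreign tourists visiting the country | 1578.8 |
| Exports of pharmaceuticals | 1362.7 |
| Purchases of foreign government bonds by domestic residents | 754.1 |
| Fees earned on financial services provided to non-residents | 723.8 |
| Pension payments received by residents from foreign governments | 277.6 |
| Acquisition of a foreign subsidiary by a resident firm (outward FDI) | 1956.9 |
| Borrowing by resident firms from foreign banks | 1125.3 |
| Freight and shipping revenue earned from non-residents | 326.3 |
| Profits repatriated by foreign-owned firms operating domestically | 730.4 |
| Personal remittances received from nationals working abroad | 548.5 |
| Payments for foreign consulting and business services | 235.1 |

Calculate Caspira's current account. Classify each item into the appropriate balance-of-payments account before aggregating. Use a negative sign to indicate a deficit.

6713.1

Goods: 1362.7 - 870.2 + 3731.1 = 4223.6
Services: 723.8 - 235.1 + 326.3 + 1578.8 = 2393.8
Primary income: -730.4
Secondary income: 277.6 + 548.5 = 826.1
Current account = 4223.6 + 2393.8 + (-730.4) + 826.1 = 6713.1
(Excluded from the current account — financial account: purchases of foreign government bonds by domestic residents 754.1, acquisition of a foreign subsidiary by a resident firm (outward FDI) 1956.9, borrowing by resident firms from foreign banks 1125.3.)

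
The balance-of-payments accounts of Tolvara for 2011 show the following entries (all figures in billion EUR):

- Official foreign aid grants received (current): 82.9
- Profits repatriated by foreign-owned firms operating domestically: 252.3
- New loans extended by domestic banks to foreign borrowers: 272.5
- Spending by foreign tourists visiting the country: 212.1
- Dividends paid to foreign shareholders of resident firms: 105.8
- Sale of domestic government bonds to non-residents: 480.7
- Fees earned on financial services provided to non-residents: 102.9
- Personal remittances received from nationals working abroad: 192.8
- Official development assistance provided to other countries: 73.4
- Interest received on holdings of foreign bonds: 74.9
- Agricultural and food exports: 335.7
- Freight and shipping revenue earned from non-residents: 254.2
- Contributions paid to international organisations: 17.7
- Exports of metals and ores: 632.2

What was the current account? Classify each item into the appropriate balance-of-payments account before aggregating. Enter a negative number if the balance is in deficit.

Goods: 335.7 + 632.2 = 967.9
Services: 212.1 + 102.9 + 254.2 = 569.2
Primary income: -252.3 + 74.9 - 105.8 = -283.2
Secondary income: -17.7 - 73.4 + 192.8 + 82.9 = 184.6
Current account = 967.9 + 569.2 + (-283.2) + 184.6 = 1438.5
(Excluded from the current account — financial account: new loans extended by domestic banks to foreign borrowers 272.5, sale of domestic government bonds to non-residents 480.7.)

1438.5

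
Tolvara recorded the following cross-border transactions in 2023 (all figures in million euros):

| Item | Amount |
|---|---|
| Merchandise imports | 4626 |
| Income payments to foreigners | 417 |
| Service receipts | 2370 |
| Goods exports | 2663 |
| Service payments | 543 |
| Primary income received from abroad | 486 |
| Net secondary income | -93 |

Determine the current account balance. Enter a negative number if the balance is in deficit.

-160

Goods balance = 2663 - 4626 = -1963
Services balance = 2370 - 543 = 1827
Trade balance (goods + services) = -1963 + 1827 = -136
Net primary income = 486 - 417 = 69
Net secondary income = -93
Current account = -136 + 69 + (-93) = -160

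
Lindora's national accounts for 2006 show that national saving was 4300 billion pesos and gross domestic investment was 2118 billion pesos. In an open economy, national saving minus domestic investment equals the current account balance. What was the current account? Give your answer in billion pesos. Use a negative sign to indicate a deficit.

2182

CA = S - I = 4300 - 2118 = 2182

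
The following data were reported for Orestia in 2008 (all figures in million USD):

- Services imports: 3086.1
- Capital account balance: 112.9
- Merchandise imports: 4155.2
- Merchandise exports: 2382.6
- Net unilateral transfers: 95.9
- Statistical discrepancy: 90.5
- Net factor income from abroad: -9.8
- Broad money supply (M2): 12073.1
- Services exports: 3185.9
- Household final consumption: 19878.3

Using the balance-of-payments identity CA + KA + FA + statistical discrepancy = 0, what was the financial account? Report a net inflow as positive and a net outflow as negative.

1383.3

Goods balance = 2382.6 - 4155.2 = -1772.6
Services balance = 3185.9 - 3086.1 = 99.8
Trade balance (goods + services) = -1772.6 + 99.8 = -1672.8
Net primary income = -9.8
Net secondary income = 95.9
Current account = -1672.8 + (-9.8) + 95.9 = -1586.7
Financial account = -(-1586.7 + 112.9 + 90.5) = 1383.3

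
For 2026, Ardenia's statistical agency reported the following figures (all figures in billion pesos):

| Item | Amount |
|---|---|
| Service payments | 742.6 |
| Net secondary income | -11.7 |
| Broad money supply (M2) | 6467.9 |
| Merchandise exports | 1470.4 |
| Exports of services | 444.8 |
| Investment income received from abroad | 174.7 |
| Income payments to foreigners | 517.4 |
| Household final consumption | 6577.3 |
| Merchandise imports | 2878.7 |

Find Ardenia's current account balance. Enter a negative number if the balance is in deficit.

-2060.5

Goods balance = 1470.4 - 2878.7 = -1408.3
Services balance = 444.8 - 742.6 = -297.8
Trade balance (goods + services) = -1408.3 + (-297.8) = -1706.1
Net primary income = 174.7 - 517.4 = -342.7
Net secondary income = -11.7
Current account = -1706.1 + (-342.7) + (-11.7) = -2060.5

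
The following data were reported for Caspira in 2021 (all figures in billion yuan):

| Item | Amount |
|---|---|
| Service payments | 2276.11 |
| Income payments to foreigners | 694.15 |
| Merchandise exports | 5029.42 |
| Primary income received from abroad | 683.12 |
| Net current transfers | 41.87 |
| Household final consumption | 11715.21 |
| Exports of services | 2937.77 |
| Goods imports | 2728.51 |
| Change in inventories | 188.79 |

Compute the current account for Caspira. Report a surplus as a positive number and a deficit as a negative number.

Goods balance = 5029.42 - 2728.51 = 2300.91
Services balance = 2937.77 - 2276.11 = 661.66
Trade balance (goods + services) = 2300.91 + 661.66 = 2962.57
Net primary income = 683.12 - 694.15 = -11.03
Net secondary income = 41.87
Current account = 2962.57 + (-11.03) + 41.87 = 2993.41

2993.41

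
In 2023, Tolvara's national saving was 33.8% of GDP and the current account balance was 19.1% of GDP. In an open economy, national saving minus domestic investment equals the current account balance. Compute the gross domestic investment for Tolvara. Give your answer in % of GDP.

I = S - CA = 33.8 - 19.1 = 14.7

14.7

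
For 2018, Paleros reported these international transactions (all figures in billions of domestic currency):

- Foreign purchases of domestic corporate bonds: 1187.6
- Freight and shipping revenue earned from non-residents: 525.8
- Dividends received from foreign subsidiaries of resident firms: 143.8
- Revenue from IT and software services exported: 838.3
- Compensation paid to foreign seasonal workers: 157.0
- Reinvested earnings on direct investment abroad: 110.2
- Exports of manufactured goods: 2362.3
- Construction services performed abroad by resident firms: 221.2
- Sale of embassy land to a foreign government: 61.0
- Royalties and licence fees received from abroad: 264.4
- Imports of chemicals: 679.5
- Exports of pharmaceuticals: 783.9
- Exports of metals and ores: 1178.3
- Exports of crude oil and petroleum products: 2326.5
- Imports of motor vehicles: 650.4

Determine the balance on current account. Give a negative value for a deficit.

7267.8

Goods: -650.4 + 783.9 - 679.5 + 2326.5 + 1178.3 + 2362.3 = 5321.1
Services: 221.2 + 264.4 + 838.3 + 525.8 = 1849.7
Primary income: 110.2 + 143.8 - 157.0 = 97.0
Current account = 5321.1 + 1849.7 + 97.0 = 7267.8
(Excluded from the current account — financial account: foreign purchases of domestic corporate bonds 1187.6; capital account: sale of embassy land to a foreign government 61.0.)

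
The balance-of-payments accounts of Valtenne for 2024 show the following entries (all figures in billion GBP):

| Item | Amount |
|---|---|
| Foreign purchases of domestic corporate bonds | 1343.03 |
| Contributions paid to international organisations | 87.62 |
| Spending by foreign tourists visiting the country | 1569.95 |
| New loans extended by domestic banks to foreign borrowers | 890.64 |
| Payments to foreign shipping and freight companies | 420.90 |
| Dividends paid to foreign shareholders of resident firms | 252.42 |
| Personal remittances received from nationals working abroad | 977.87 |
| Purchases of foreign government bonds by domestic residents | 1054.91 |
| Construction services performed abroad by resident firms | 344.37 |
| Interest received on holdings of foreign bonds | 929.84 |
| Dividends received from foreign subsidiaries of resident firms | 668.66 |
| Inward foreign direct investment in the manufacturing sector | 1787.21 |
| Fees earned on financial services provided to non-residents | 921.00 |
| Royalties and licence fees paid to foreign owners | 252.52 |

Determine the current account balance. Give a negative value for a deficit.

Services: -420.90 + 921.00 + 344.37 - 252.52 + 1569.95 = 2161.90
Primary income: 668.66 - 252.42 + 929.84 = 1346.08
Secondary income: 977.87 - 87.62 = 890.25
Current account = 2161.90 + 1346.08 + 890.25 = 4398.23
(Excluded from the current account — financial account: foreign purchases of domestic corporate bonds 1343.03, new loans extended by domestic banks to foreign borrowers 890.64, purchases of foreign government bonds by domestic residents 1054.91, inward foreign direct investment in the manufacturing sector 1787.21.)

4398.23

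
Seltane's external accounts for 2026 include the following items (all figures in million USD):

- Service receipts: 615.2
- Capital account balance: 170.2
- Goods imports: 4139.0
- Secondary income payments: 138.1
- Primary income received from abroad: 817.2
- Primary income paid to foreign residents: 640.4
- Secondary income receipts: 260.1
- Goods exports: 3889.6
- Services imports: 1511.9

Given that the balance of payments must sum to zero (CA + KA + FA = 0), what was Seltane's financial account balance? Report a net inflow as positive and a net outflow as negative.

677.1

Goods balance = 3889.6 - 4139.0 = -249.4
Services balance = 615.2 - 1511.9 = -896.7
Trade balance (goods + services) = -249.4 + (-896.7) = -1146.1
Net primary income = 817.2 - 640.4 = 176.8
Net secondary income = 260.1 - 138.1 = 122.0
Current account = -1146.1 + 176.8 + 122.0 = -847.3
Financial account = -(-847.3 + 170.2) = 677.1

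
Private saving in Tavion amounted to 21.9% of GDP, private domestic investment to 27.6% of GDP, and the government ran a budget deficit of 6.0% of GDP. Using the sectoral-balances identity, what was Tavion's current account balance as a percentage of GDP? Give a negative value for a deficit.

By the sectoral-balances identity, CA = (S_private - I) + (T - G).
Private balance = 21.9 - 27.6 = -5.7
Government balance (T - G) = -6.0
CA = -5.7 + (-6.0) = -11.7

-11.7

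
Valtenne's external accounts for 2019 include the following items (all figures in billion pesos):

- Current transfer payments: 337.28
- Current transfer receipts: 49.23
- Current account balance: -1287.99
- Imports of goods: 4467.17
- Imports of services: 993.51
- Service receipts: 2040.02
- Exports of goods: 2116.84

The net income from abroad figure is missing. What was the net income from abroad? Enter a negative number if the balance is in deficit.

303.88

Current account = goods balance + services balance + net primary income + net secondary income
Sum of the known components = -1591.87
Net income from abroad = CA - (known components) = -1287.99 - (-1591.87) = 303.88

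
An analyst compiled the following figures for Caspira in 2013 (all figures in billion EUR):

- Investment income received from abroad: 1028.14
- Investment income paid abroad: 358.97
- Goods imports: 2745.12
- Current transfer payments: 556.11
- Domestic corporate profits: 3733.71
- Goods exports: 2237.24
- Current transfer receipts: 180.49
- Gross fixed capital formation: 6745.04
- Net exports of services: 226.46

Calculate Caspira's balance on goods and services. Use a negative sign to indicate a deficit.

-281.42

Goods balance = 2237.24 - 2745.12 = -507.88
Services balance = 226.46
Trade balance (goods + services) = -507.88 + 226.46 = -281.42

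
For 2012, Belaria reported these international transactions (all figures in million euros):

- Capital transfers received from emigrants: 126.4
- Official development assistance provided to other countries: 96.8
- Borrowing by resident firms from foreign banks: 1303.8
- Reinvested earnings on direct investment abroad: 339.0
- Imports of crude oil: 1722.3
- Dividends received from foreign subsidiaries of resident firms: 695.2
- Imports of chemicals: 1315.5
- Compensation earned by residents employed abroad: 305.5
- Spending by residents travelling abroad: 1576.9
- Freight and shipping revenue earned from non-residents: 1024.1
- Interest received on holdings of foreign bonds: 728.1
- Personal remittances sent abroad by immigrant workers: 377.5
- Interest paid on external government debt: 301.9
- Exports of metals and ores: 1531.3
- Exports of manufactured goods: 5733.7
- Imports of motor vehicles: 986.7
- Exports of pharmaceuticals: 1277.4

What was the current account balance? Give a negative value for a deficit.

5256.7

Goods: 1531.3 - 1722.3 - 1315.5 + 5733.7 + 1277.4 - 986.7 = 4517.9
Services: -1576.9 + 1024.1 = -552.8
Primary income: 695.2 + 305.5 + 728.1 - 301.9 + 339.0 = 1765.9
Secondary income: -377.5 - 96.8 = -474.3
Current account = 4517.9 + (-552.8) + 1765.9 + (-474.3) = 5256.7
(Excluded from the current account — capital account: capital transfers received from emigrants 126.4; financial account: borrowing by resident firms from foreign banks 1303.8.)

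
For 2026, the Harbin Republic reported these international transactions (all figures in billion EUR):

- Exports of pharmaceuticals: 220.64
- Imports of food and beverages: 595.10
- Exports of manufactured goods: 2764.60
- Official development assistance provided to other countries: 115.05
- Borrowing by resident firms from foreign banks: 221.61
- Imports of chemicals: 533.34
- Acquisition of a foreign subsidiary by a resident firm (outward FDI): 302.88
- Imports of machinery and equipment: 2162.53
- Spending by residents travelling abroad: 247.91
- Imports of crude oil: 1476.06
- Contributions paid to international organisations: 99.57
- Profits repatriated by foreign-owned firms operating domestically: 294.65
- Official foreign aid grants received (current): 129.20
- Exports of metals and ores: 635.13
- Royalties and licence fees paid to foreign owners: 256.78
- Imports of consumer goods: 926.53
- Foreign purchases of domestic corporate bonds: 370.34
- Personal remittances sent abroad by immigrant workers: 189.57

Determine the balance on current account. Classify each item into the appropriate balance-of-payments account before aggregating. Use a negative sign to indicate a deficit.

-3147.52

Goods: -533.34 - 926.53 + 635.13 - 1476.06 + 220.64 - 2162.53 + 2764.60 - 595.10 = -2073.19
Services: -256.78 - 247.91 = -504.69
Primary income: -294.65
Secondary income: -189.57 + 129.20 - 99.57 - 115.05 = -274.99
Current account = (-2073.19) + (-504.69) + (-294.65) + (-274.99) = -3147.52
(Excluded from the current account — financial account: borrowing by resident firms from foreign banks 221.61, acquisition of a foreign subsidiary by a resident firm (outward FDI) 302.88, foreign purchases of domestic corporate bonds 370.34.)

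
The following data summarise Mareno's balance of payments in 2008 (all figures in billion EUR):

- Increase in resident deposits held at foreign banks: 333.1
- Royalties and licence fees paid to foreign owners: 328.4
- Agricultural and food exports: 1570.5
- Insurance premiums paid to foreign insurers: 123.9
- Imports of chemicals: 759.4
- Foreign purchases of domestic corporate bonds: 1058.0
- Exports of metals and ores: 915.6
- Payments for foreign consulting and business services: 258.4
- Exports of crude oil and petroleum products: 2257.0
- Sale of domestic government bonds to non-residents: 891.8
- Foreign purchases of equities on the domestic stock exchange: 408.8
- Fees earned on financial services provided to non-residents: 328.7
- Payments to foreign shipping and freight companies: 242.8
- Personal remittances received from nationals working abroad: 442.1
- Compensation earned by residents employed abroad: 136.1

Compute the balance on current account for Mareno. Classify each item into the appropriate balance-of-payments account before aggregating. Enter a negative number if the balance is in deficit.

Goods: 2257.0 + 915.6 - 759.4 + 1570.5 = 3983.7
Services: -258.4 - 328.4 + 328.7 - 123.9 - 242.8 = -624.8
Primary income: 136.1
Secondary income: 442.1
Current account = 3983.7 + (-624.8) + 136.1 + 442.1 = 3937.1
(Excluded from the current account — financial account: increase in resident deposits held at foreign banks 333.1, foreign purchases of domestic corporate bonds 1058.0, sale of domestic government bonds to non-residents 891.8, foreign purchases of equities on the domestic stock exchange 408.8.)

3937.1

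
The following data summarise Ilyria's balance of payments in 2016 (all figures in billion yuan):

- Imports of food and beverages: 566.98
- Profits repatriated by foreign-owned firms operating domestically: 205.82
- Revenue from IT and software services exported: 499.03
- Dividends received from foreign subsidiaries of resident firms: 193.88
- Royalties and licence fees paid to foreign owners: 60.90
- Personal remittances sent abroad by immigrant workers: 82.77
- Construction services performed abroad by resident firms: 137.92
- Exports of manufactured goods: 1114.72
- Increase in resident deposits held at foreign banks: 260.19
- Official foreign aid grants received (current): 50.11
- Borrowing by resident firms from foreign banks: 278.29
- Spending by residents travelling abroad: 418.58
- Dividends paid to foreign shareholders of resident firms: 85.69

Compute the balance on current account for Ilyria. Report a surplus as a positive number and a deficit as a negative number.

574.92

Goods: 1114.72 - 566.98 = 547.74
Services: 137.92 - 60.90 + 499.03 - 418.58 = 157.47
Primary income: -205.82 - 85.69 + 193.88 = -97.63
Secondary income: 50.11 - 82.77 = -32.66
Current account = 547.74 + 157.47 + (-97.63) + (-32.66) = 574.92
(Excluded from the current account — financial account: increase in resident deposits held at foreign banks 260.19, borrowing by resident firms from foreign banks 278.29.)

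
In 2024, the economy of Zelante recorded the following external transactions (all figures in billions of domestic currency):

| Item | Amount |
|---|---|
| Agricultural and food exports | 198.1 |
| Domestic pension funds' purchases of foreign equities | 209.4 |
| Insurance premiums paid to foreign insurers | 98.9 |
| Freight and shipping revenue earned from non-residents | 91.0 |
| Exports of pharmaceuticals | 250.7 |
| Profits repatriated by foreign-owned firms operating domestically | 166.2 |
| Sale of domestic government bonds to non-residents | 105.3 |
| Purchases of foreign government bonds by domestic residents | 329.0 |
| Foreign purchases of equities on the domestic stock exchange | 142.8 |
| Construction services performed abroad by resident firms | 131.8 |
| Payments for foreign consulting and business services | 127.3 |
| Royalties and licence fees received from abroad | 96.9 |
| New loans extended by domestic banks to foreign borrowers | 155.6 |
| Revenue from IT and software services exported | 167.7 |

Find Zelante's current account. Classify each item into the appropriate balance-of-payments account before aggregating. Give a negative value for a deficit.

543.8

Goods: 198.1 + 250.7 = 448.8
Services: 91.0 + 131.8 - 127.3 - 98.9 + 96.9 + 167.7 = 261.2
Primary income: -166.2
Current account = 448.8 + 261.2 + (-166.2) = 543.8
(Excluded from the current account — financial account: domestic pension funds' purchases of foreign equities 209.4, sale of domestic government bonds to non-residents 105.3, purchases of foreign government bonds by domestic residents 329.0, foreign purchases of equities on the domestic stock exchange 142.8, new loans extended by domestic banks to foreign borrowers 155.6.)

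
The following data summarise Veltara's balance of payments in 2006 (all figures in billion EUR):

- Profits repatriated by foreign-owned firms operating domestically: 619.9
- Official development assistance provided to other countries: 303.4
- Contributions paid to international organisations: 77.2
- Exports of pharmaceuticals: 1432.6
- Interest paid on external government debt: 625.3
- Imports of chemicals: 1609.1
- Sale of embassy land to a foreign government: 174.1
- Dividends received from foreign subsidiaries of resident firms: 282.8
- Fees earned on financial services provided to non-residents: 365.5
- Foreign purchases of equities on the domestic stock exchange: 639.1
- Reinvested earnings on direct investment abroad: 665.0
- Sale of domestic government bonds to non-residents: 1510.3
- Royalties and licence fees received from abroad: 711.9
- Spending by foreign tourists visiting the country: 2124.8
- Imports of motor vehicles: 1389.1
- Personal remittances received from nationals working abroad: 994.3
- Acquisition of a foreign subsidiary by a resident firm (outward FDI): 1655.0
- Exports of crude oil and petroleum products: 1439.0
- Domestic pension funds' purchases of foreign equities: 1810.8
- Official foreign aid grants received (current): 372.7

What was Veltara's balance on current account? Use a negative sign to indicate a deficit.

Goods: 1439.0 - 1609.1 - 1389.1 + 1432.6 = -126.6
Services: 711.9 + 2124.8 + 365.5 = 3202.2
Primary income: -625.3 + 665.0 + 282.8 - 619.9 = -297.4
Secondary income: -303.4 - 77.2 + 994.3 + 372.7 = 986.4
Current account = (-126.6) + 3202.2 + (-297.4) + 986.4 = 3764.6
(Excluded from the current account — capital account: sale of embassy land to a foreign government 174.1; financial account: foreign purchases of equities on the domestic stock exchange 639.1, sale of domestic government bonds to non-residents 1510.3, acquisition of a foreign subsidiary by a resident firm (outward FDI) 1655.0, domestic pension funds' purchases of foreign equities 1810.8.)

3764.6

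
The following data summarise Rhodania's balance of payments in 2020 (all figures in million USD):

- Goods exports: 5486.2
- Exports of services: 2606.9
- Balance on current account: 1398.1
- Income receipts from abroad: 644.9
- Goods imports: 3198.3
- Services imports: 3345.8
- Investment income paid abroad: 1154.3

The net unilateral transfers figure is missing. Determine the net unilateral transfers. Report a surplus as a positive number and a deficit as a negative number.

358.5

Current account = goods balance + services balance + net primary income + net secondary income
Sum of the known components = 1039.6
Net unilateral transfers = CA - (known components) = 1398.1 - 1039.6 = 358.5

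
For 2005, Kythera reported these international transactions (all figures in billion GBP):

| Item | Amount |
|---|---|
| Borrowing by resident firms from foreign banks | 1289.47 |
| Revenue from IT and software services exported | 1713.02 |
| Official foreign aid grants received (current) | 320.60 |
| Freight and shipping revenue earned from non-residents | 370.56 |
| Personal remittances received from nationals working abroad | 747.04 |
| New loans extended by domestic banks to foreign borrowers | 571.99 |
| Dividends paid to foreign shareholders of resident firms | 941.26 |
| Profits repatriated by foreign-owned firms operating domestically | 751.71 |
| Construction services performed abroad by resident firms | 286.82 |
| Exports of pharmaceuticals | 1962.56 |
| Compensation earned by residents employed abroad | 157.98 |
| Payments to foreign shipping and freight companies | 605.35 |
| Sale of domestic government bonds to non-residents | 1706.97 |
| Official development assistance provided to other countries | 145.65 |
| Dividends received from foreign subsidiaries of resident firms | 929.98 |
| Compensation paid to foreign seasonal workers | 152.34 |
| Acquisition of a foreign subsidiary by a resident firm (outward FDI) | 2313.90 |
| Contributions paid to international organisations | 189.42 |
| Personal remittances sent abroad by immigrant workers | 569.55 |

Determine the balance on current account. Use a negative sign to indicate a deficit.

3133.28

Goods: 1962.56
Services: 1713.02 + 286.82 - 605.35 + 370.56 = 1765.05
Primary income: -941.26 + 929.98 - 751.71 - 152.34 + 157.98 = -757.35
Secondary income: -189.42 - 145.65 - 569.55 + 320.60 + 747.04 = 163.02
Current account = 1962.56 + 1765.05 + (-757.35) + 163.02 = 3133.28
(Excluded from the current account — financial account: borrowing by resident firms from foreign banks 1289.47, new loans extended by domestic banks to foreign borrowers 571.99, sale of domestic government bonds to non-residents 1706.97, acquisition of a foreign subsidiary by a resident firm (outward FDI) 2313.90.)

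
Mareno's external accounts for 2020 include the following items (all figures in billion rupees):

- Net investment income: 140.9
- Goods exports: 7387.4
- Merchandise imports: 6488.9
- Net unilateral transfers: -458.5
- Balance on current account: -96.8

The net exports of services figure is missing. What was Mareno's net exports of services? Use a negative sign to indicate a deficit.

-677.7

Current account = goods balance + services balance + net primary income + net secondary income
Sum of the known components = 580.9
Net exports of services = CA - (known components) = -96.8 - 580.9 = -677.7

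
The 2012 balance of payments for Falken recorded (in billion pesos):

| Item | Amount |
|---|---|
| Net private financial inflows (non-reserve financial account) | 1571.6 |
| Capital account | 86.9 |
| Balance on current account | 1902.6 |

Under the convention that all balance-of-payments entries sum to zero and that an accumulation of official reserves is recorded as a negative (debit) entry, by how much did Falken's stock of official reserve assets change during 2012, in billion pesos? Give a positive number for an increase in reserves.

Official reserve transactions balance = -(1902.6 + 86.9 + 1571.6) = -3561.1
An accumulation of reserves is recorded as a debit (negative entry), so the change in the stock of reserves is the negative of that balance.
Change in official reserves = -(-3561.1) = 3561.1

3561.1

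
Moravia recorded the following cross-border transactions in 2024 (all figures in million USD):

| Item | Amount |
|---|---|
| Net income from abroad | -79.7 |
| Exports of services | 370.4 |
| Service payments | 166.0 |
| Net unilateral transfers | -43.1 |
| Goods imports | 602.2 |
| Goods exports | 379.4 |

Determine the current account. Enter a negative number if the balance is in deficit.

Goods balance = 379.4 - 602.2 = -222.8
Services balance = 370.4 - 166.0 = 204.4
Trade balance (goods + services) = -222.8 + 204.4 = -18.4
Net primary income = -79.7
Net secondary income = -43.1
Current account = -18.4 + (-79.7) + (-43.1) = -141.2

-141.2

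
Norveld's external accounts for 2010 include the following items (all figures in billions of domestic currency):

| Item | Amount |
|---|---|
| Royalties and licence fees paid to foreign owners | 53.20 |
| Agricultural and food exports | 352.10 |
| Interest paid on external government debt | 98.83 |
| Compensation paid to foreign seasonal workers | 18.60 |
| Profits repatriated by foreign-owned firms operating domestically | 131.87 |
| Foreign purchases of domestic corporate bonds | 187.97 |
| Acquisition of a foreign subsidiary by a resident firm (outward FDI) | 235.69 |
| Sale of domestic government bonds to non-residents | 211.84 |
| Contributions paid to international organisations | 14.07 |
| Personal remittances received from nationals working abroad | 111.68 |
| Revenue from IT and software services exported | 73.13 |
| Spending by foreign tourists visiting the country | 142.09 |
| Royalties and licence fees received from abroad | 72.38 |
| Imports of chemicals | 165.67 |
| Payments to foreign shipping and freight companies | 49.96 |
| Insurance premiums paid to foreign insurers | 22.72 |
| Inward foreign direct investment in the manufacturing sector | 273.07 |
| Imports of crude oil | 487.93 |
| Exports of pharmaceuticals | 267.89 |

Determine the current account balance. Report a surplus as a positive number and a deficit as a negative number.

-23.58

Goods: 267.89 + 352.10 - 487.93 - 165.67 = -33.61
Services: -22.72 - 53.20 - 49.96 + 72.38 + 73.13 + 142.09 = 161.72
Primary income: -98.83 - 131.87 - 18.60 = -249.30
Secondary income: -14.07 + 111.68 = 97.61
Current account = (-33.61) + 161.72 + (-249.30) + 97.61 = -23.58
(Excluded from the current account — financial account: foreign purchases of domestic corporate bonds 187.97, acquisition of a foreign subsidiary by a resident firm (outward FDI) 235.69, sale of domestic government bonds to non-residents 211.84, inward foreign direct investment in the manufacturing sector 273.07.)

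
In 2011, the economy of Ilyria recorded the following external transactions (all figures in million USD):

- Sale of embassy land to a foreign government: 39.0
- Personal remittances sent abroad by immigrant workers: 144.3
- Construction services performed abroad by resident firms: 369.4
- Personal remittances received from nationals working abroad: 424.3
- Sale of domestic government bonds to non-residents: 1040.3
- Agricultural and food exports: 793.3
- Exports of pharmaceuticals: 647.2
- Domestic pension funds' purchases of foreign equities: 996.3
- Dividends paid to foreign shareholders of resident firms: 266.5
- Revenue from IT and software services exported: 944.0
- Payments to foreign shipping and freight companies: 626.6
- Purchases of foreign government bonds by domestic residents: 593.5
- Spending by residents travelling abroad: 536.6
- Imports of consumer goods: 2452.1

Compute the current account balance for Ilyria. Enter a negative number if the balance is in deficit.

Goods: -2452.1 + 793.3 + 647.2 = -1011.6
Services: -626.6 + 944.0 - 536.6 + 369.4 = 150.2
Primary income: -266.5
Secondary income: 424.3 - 144.3 = 280.0
Current account = (-1011.6) + 150.2 + (-266.5) + 280.0 = -847.9
(Excluded from the current account — capital account: sale of embassy land to a foreign government 39.0; financial account: sale of domestic government bonds to non-residents 1040.3, domestic pension funds' purchases of foreign equities 996.3, purchases of foreign government bonds by domestic residents 593.5.)

-847.9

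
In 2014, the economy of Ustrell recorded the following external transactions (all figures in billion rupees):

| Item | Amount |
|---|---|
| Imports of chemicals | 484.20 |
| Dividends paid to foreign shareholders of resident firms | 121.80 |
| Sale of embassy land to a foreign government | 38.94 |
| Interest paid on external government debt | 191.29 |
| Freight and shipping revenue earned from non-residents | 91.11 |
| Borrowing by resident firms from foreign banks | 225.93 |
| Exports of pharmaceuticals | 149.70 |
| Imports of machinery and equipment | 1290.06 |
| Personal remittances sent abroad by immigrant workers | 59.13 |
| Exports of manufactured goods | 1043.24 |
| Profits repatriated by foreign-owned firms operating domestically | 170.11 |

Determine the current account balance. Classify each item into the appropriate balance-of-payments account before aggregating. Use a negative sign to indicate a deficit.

Goods: -1290.06 - 484.20 + 149.70 + 1043.24 = -581.32
Services: 91.11
Primary income: -191.29 - 170.11 - 121.80 = -483.20
Secondary income: -59.13
Current account = (-581.32) + 91.11 + (-483.20) + (-59.13) = -1032.54
(Excluded from the current account — capital account: sale of embassy land to a foreign government 38.94; financial account: borrowing by resident firms from foreign banks 225.93.)

-1032.54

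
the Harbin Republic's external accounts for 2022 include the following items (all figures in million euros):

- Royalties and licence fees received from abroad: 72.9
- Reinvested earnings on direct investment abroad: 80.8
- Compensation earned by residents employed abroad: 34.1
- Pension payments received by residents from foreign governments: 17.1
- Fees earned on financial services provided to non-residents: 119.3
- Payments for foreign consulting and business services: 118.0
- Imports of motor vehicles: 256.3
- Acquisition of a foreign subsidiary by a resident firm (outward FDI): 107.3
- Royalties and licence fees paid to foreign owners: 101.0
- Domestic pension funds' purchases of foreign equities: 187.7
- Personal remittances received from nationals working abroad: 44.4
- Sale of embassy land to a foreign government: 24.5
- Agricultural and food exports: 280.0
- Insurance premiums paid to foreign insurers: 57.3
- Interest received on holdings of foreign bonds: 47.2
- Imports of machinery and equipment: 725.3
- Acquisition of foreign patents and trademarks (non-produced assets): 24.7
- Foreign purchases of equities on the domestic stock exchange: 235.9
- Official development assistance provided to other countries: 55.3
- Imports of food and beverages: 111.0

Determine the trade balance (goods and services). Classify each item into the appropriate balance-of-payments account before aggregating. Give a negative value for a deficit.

-896.7

Goods: -256.3 - 725.3 + 280.0 - 111.0 = -812.6
Services: -101.0 + 72.9 + 119.3 - 57.3 - 118.0 = -84.1
Trade balance = -812.6 + (-84.1) = -896.7
(Excluded from the trade balance — primary income: reinvested earnings on direct investment abroad 80.8, compensation earned by residents employed abroad 34.1, interest received on holdings of foreign bonds 47.2; secondary income: pension payments received by residents from foreign governments 17.1, personal remittances received from nationals working abroad 44.4, official development assistance provided to other countries 55.3; financial account: acquisition of a foreign subsidiary by a resident firm (outward FDI) 107.3, domestic pension funds' purchases of foreign equities 187.7, foreign purchases of equities on the domestic stock exchange 235.9; capital account: sale of embassy land to a foreign government 24.5, acquisition of foreign patents and trademarks (non-produced assets) 24.7.)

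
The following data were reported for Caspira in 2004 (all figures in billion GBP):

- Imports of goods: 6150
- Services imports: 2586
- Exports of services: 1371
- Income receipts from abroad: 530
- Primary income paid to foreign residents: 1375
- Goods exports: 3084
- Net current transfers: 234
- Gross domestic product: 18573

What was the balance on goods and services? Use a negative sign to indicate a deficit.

-4281

Goods balance = 3084 - 6150 = -3066
Services balance = 1371 - 2586 = -1215
Trade balance (goods + services) = -3066 + (-1215) = -4281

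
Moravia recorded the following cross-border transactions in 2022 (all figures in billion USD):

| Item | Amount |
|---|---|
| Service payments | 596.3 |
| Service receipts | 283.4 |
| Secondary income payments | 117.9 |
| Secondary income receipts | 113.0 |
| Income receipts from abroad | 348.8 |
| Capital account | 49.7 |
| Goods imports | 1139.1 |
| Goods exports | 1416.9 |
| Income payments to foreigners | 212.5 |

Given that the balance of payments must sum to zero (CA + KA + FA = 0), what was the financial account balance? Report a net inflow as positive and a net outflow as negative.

-146.0

Goods balance = 1416.9 - 1139.1 = 277.8
Services balance = 283.4 - 596.3 = -312.9
Trade balance (goods + services) = 277.8 + (-312.9) = -35.1
Net primary income = 348.8 - 212.5 = 136.3
Net secondary income = 113.0 - 117.9 = -4.9
Current account = -35.1 + 136.3 + (-4.9) = 96.3
Financial account = -(96.3 + 49.7) = -146.0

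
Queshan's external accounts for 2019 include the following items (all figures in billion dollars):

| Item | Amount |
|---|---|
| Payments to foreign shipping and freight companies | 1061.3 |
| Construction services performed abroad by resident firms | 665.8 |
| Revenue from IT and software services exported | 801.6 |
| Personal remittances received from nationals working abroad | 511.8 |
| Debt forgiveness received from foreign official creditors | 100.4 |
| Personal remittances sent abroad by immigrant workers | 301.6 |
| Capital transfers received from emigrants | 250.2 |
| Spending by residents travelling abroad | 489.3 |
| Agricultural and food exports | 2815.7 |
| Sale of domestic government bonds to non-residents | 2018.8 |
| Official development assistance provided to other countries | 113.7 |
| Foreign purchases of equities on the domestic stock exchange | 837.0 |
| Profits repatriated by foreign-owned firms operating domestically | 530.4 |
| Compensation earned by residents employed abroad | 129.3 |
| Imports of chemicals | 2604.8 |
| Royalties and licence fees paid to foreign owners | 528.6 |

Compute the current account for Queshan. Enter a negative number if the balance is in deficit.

-705.5

Goods: -2604.8 + 2815.7 = 210.9
Services: -528.6 + 801.6 + 665.8 - 489.3 - 1061.3 = -611.8
Primary income: 129.3 - 530.4 = -401.1
Secondary income: 511.8 - 301.6 - 113.7 = 96.5
Current account = 210.9 + (-611.8) + (-401.1) + 96.5 = -705.5
(Excluded from the current account — capital account: debt forgiveness received from foreign official creditors 100.4, capital transfers received from emigrants 250.2; financial account: sale of domestic government bonds to non-residents 2018.8, foreign purchases of equities on the domestic stock exchange 837.0.)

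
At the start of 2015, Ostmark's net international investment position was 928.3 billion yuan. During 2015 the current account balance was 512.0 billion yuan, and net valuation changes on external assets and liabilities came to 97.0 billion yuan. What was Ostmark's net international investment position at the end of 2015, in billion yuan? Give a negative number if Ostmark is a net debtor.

1537.3

Change in NIIP = current account + net valuation change = 512.0 + 97.0 = 609.0
End-of-year NIIP = 928.3 + 609.0 = 1537.3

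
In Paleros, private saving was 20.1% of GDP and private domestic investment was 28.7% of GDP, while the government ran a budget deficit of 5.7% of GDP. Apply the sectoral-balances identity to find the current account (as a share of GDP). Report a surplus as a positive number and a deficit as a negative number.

By the sectoral-balances identity, CA = (S_private - I) + (T - G).
Private balance = 20.1 - 28.7 = -8.6
Government balance (T - G) = -5.7
CA = -8.6 + (-5.7) = -14.3

-14.3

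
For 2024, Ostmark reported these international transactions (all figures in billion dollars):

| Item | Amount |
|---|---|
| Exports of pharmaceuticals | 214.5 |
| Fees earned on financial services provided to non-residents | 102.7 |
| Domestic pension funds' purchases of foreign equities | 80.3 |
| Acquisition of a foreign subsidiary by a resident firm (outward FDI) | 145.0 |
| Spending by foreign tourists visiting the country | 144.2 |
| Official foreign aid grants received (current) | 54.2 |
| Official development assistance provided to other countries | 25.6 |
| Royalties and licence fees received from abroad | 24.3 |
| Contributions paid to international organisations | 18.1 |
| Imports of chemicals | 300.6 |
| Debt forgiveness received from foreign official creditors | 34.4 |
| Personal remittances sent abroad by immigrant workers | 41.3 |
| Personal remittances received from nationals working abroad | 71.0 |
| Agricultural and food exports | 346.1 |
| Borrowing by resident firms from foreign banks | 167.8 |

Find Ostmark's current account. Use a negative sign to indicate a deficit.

571.4

Goods: 346.1 + 214.5 - 300.6 = 260.0
Services: 102.7 + 144.2 + 24.3 = 271.2
Secondary income: -25.6 - 18.1 + 71.0 - 41.3 + 54.2 = 40.2
Current account = 260.0 + 271.2 + 40.2 = 571.4
(Excluded from the current account — financial account: domestic pension funds' purchases of foreign equities 80.3, acquisition of a foreign subsidiary by a resident firm (outward FDI) 145.0, borrowing by resident firms from foreign banks 167.8; capital account: debt forgiveness received from foreign official creditors 34.4.)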